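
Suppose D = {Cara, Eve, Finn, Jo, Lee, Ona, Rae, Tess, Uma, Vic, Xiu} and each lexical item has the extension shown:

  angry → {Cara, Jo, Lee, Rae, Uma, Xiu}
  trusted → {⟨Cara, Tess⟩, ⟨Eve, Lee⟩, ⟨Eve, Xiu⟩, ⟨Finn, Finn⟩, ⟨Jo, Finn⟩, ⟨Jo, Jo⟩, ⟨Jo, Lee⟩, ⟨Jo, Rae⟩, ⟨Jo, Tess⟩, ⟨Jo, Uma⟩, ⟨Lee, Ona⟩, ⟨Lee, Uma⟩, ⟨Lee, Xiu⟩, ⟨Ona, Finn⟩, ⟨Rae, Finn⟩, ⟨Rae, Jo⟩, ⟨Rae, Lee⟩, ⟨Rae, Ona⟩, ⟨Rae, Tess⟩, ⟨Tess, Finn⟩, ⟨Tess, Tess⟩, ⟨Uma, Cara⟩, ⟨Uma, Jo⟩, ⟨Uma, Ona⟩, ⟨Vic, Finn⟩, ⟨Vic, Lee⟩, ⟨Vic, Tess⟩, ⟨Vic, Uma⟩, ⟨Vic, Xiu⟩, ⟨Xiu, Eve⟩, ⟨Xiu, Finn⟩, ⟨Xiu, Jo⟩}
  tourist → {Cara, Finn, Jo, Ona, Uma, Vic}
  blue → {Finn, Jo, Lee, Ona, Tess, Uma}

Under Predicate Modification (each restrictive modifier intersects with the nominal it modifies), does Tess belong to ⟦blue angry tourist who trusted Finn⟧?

no

⟦who trusted Finn⟧ = {x : ⟨x, Finn⟩ ∈ ⟦trusted⟧} = {Finn, Jo, Ona, Rae, Tess, Vic, Xiu}
⟦tourist⟧ = {Cara, Finn, Jo, Ona, Uma, Vic}
… ∩ ⟦who trusted Finn⟧ = {Cara, Finn, Jo, Ona, Uma, Vic} ∩ {Finn, Jo, Ona, Rae, Tess, Vic, Xiu} = {Finn, Jo, Ona, Vic}
… ∩ ⟦blue⟧ = {Finn, Jo, Ona, Vic} ∩ {Finn, Jo, Lee, Ona, Tess, Uma} = {Finn, Jo, Ona}
… ∩ ⟦angry⟧ = {Finn, Jo, Ona} ∩ {Cara, Jo, Lee, Rae, Uma, Xiu} = {Jo}
⟦blue angry tourist who trusted Finn⟧ = {Jo}; Tess ∉ this set.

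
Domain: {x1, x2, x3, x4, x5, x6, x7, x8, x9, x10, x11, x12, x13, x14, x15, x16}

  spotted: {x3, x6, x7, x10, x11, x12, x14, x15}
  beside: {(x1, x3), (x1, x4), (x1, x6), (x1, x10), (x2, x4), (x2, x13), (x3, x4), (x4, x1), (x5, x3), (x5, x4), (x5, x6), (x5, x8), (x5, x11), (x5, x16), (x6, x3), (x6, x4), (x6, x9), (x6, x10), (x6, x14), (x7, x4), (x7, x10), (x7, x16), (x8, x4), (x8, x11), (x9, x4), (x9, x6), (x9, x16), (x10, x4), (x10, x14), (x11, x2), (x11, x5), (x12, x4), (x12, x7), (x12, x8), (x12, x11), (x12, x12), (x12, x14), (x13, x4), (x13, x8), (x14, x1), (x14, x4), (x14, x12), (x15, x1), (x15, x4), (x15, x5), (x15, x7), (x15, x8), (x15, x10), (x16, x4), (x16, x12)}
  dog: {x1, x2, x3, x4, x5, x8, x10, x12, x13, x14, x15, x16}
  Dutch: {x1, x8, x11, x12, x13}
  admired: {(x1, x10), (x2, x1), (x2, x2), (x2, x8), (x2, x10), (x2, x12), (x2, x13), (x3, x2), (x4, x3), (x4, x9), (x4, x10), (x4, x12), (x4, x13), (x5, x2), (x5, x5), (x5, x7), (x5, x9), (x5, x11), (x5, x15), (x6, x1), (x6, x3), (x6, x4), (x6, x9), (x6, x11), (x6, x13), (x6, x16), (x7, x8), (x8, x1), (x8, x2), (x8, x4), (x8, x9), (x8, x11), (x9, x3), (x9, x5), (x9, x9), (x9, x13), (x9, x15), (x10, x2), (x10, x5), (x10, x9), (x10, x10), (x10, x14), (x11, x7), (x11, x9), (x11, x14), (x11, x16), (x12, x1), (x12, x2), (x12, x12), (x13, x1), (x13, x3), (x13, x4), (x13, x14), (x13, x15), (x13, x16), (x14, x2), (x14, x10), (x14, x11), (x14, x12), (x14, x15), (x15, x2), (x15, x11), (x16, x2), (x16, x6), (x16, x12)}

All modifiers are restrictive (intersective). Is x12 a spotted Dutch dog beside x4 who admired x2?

yes

⟦beside x4⟧ = {x : ⟨x, x4⟩ ∈ ⟦beside⟧} = {x1, x2, x3, x5, x6, x7, x8, x9, x10, x12, x13, x14, x15, x16}
⟦who admired x2⟧ = {x : ⟨x, x2⟩ ∈ ⟦admired⟧} = {x2, x3, x5, x8, x10, x12, x14, x15, x16}
⟦dog⟧ = {x1, x2, x3, x4, x5, x8, x10, x12, x13, x14, x15, x16}
… ∩ ⟦beside x4⟧ = {x1, x2, x3, x4, x5, x8, x10, x12, x13, x14, x15, x16} ∩ {x1, x2, x3, x5, x6, x7, x8, x9, x10, x12, x13, x14, x15, x16} = {x1, x2, x3, x5, x8, x10, x12, x13, x14, x15, x16}
… ∩ ⟦who admired x2⟧ = {x1, x2, x3, x5, x8, x10, x12, x13, x14, x15, x16} ∩ {x2, x3, x5, x8, x10, x12, x14, x15, x16} = {x2, x3, x5, x8, x10, x12, x14, x15, x16}
… ∩ ⟦spotted⟧ = {x2, x3, x5, x8, x10, x12, x14, x15, x16} ∩ {x3, x6, x7, x10, x11, x12, x14, x15} = {x3, x10, x12, x14, x15}
… ∩ ⟦Dutch⟧ = {x3, x10, x12, x14, x15} ∩ {x1, x8, x11, x12, x13} = {x12}
⟦spotted Dutch dog beside x4 who admired x2⟧ = {x12}; x12 ∈ this set.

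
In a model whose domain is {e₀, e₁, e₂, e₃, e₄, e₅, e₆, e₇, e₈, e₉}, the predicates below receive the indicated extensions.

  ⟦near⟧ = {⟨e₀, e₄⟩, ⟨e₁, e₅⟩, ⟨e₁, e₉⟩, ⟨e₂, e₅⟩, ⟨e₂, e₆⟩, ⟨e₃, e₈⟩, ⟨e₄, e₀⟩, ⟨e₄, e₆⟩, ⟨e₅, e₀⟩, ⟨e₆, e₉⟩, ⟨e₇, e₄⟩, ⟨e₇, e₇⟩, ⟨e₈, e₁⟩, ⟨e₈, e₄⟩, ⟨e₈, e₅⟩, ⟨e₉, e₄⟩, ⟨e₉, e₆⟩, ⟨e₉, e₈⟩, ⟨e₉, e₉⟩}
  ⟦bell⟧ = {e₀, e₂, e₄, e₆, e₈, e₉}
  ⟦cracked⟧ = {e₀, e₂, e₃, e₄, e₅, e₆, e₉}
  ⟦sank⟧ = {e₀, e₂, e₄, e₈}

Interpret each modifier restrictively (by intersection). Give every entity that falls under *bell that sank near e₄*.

{e₀, e₈}

⟦that sank⟧ = ⟦sank⟧ = {e₀, e₂, e₄, e₈}
⟦near e₄⟧ = {x : ⟨x, e₄⟩ ∈ ⟦near⟧} = {e₀, e₇, e₈, e₉}
⟦bell⟧ = {e₀, e₂, e₄, e₆, e₈, e₉}
… ∩ ⟦that sank⟧ = {e₀, e₂, e₄, e₆, e₈, e₉} ∩ {e₀, e₂, e₄, e₈} = {e₀, e₂, e₄, e₈}
… ∩ ⟦near e₄⟧ = {e₀, e₂, e₄, e₈} ∩ {e₀, e₇, e₈, e₉} = {e₀, e₈}
So ⟦bell that sank near e₄⟧ = {e₀, e₈}.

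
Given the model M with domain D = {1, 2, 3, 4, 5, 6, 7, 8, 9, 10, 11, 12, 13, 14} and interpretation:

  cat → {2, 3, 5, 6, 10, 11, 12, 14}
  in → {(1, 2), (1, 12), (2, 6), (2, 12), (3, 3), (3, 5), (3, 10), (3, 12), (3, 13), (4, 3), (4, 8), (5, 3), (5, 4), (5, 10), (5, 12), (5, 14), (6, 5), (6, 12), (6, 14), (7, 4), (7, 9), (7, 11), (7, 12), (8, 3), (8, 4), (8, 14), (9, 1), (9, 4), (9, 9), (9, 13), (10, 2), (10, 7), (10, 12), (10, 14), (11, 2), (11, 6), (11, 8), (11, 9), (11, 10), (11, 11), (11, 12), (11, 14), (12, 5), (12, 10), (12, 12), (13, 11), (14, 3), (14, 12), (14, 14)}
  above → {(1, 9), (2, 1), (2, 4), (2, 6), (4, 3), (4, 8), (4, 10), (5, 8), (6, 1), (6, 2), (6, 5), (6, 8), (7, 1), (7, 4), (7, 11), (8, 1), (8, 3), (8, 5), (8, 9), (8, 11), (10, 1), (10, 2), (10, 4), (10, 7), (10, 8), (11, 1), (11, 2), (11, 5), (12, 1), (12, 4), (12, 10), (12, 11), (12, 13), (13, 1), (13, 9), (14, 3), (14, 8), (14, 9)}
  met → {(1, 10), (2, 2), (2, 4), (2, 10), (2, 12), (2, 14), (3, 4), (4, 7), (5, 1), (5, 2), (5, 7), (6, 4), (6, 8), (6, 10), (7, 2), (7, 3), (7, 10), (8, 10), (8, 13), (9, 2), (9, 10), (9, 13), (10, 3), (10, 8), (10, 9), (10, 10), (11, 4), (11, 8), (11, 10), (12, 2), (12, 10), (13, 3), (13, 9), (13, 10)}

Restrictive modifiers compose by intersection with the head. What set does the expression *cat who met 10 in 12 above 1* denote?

{2, 6, 10, 11, 12}

⟦who met 10⟧ = {x : ⟨x, 10⟩ ∈ ⟦met⟧} = {1, 2, 6, 7, 8, 9, 10, 11, 12, 13}
⟦in 12⟧ = {x : ⟨x, 12⟩ ∈ ⟦in⟧} = {1, 2, 3, 5, 6, 7, 10, 11, 12, 14}
⟦above 1⟧ = {x : ⟨x, 1⟩ ∈ ⟦above⟧} = {2, 6, 7, 8, 10, 11, 12, 13}
⟦cat⟧ = {2, 3, 5, 6, 10, 11, 12, 14}
… ∩ ⟦who met 10⟧ = {2, 3, 5, 6, 10, 11, 12, 14} ∩ {1, 2, 6, 7, 8, 9, 10, 11, 12, 13} = {2, 6, 10, 11, 12}
… ∩ ⟦in 12⟧ = {2, 6, 10, 11, 12} ∩ {1, 2, 3, 5, 6, 7, 10, 11, 12, 14} = {2, 6, 10, 11, 12}
… ∩ ⟦above 1⟧ = {2, 6, 10, 11, 12} ∩ {2, 6, 7, 8, 10, 11, 12, 13} = {2, 6, 10, 11, 12}
So ⟦cat who met 10 in 12 above 1⟧ = {2, 6, 10, 11, 12}.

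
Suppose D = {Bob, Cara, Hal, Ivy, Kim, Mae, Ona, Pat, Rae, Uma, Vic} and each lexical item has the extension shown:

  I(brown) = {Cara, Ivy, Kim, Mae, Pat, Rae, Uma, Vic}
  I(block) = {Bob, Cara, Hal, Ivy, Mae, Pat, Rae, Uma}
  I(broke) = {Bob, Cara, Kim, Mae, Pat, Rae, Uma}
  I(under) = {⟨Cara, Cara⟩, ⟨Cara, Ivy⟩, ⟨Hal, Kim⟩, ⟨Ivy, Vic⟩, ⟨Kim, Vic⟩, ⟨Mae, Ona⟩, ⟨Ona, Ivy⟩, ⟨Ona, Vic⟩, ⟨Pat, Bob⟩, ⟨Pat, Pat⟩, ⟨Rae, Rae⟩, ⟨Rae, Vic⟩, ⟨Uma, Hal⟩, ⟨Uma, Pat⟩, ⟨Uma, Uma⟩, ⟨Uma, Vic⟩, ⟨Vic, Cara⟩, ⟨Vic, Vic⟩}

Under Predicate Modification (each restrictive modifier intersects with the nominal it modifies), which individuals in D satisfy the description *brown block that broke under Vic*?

{Rae, Uma}

⟦that broke⟧ = ⟦broke⟧ = {Bob, Cara, Kim, Mae, Pat, Rae, Uma}
⟦under Vic⟧ = {x : ⟨x, Vic⟩ ∈ ⟦under⟧} = {Ivy, Kim, Ona, Rae, Uma, Vic}
⟦block⟧ = {Bob, Cara, Hal, Ivy, Mae, Pat, Rae, Uma}
… ∩ ⟦that broke⟧ = {Bob, Cara, Hal, Ivy, Mae, Pat, Rae, Uma} ∩ {Bob, Cara, Kim, Mae, Pat, Rae, Uma} = {Bob, Cara, Mae, Pat, Rae, Uma}
… ∩ ⟦under Vic⟧ = {Bob, Cara, Mae, Pat, Rae, Uma} ∩ {Ivy, Kim, Ona, Rae, Uma, Vic} = {Rae, Uma}
… ∩ ⟦brown⟧ = {Rae, Uma} ∩ {Cara, Ivy, Kim, Mae, Pat, Rae, Uma, Vic} = {Rae, Uma}
So ⟦brown block that broke under Vic⟧ = {Rae, Uma}.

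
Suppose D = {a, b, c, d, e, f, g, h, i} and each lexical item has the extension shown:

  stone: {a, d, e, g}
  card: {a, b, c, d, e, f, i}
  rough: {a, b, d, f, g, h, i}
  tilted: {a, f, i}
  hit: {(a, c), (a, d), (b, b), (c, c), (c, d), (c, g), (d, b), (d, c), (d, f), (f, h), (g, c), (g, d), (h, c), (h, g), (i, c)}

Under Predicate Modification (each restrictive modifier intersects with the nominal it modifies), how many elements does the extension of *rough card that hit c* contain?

⟦that hit c⟧ = {x : ⟨x, c⟩ ∈ ⟦hit⟧} = {a, c, d, g, h, i}
⟦card⟧ = {a, b, c, d, e, f, i}
… ∩ ⟦that hit c⟧ = {a, b, c, d, e, f, i} ∩ {a, c, d, g, h, i} = {a, c, d, i}
… ∩ ⟦rough⟧ = {a, c, d, i} ∩ {a, b, d, f, g, h, i} = {a, d, i}
⟦rough card that hit c⟧ = {a, d, i}, so the cardinality is 3.

3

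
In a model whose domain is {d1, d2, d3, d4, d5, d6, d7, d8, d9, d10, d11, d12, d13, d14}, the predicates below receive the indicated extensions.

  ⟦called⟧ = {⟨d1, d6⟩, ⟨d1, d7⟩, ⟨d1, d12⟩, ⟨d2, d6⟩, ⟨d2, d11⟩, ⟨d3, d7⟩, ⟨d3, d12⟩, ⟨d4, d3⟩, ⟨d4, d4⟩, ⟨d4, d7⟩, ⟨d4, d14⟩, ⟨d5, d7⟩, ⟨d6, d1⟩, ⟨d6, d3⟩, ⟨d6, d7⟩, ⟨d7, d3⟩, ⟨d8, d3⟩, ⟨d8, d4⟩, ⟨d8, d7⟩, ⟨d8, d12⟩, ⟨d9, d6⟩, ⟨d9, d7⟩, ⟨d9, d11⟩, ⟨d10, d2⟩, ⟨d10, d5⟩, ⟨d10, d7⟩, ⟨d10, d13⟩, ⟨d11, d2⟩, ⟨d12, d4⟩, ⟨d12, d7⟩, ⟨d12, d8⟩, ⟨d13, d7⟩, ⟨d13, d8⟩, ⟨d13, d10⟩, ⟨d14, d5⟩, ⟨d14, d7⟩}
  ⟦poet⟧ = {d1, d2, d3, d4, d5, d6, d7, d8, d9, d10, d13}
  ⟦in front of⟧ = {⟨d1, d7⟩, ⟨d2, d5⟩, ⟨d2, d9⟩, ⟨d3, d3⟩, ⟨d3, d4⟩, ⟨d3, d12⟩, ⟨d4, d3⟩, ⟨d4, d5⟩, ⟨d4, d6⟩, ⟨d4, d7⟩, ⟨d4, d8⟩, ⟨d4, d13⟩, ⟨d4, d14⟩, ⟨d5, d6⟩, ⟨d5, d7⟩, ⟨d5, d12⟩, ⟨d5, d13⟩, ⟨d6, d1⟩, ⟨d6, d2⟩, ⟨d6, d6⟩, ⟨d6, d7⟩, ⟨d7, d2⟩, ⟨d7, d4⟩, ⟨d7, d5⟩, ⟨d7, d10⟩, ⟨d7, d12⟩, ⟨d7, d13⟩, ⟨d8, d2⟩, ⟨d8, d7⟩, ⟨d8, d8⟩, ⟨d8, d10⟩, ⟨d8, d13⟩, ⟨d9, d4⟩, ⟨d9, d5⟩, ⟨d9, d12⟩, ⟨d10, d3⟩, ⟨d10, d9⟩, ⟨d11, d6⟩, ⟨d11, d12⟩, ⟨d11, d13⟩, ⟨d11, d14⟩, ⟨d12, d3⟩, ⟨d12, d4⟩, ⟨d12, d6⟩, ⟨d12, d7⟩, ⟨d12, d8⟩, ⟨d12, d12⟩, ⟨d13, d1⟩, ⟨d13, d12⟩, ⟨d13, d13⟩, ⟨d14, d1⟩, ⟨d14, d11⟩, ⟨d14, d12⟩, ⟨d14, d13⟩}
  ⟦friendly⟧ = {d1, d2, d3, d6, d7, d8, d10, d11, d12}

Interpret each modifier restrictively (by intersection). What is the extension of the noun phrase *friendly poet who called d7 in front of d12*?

⟦who called d7⟧ = {x : ⟨x, d7⟩ ∈ ⟦called⟧} = {d1, d3, d4, d5, d6, d8, d9, d10, d12, d13, d14}
⟦in front of d12⟧ = {x : ⟨x, d12⟩ ∈ ⟦in front of⟧} = {d3, d5, d7, d9, d11, d12, d13, d14}
⟦poet⟧ = {d1, d2, d3, d4, d5, d6, d7, d8, d9, d10, d13}
… ∩ ⟦who called d7⟧ = {d1, d2, d3, d4, d5, d6, d7, d8, d9, d10, d13} ∩ {d1, d3, d4, d5, d6, d8, d9, d10, d12, d13, d14} = {d1, d3, d4, d5, d6, d8, d9, d10, d13}
… ∩ ⟦in front of d12⟧ = {d1, d3, d4, d5, d6, d8, d9, d10, d13} ∩ {d3, d5, d7, d9, d11, d12, d13, d14} = {d3, d5, d9, d13}
… ∩ ⟦friendly⟧ = {d3, d5, d9, d13} ∩ {d1, d2, d3, d6, d7, d8, d10, d11, d12} = {d3}
So ⟦friendly poet who called d7 in front of d12⟧ = {d3}.

{d3}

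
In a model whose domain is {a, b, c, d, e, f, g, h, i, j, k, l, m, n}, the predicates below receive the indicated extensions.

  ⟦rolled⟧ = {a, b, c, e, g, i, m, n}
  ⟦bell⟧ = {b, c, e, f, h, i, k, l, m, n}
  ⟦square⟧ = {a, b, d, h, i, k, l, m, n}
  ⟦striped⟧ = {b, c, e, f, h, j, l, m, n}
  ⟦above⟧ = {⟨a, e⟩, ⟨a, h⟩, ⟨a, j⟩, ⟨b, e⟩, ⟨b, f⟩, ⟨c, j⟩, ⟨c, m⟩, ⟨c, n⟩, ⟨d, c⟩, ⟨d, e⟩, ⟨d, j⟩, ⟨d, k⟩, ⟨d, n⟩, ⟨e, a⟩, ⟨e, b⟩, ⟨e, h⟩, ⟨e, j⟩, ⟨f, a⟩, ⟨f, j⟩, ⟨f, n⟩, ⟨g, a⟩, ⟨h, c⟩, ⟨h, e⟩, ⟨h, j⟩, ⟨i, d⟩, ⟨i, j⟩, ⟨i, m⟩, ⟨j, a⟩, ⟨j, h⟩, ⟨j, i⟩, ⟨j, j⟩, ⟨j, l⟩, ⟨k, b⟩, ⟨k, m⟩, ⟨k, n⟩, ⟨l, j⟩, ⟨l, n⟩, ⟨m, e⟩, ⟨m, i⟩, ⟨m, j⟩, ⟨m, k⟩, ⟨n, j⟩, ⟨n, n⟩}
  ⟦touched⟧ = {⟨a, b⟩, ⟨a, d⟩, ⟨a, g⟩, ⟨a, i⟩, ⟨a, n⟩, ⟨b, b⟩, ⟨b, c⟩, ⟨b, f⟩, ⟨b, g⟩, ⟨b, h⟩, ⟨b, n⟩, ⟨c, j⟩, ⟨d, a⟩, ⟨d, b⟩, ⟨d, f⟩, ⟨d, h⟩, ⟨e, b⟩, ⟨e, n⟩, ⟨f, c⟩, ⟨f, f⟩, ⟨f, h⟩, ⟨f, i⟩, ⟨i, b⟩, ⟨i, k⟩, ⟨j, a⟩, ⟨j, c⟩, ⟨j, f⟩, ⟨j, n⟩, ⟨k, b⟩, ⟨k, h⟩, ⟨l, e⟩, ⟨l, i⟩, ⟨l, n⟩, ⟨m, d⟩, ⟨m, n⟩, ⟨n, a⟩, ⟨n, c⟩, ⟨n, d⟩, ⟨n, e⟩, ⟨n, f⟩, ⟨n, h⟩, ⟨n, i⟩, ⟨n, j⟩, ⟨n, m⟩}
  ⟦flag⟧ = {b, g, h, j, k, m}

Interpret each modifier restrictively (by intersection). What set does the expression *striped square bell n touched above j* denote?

⟦n touched⟧ = {x : ⟨n, x⟩ ∈ ⟦touched⟧} = {a, c, d, e, f, h, i, j, m}
⟦above j⟧ = {x : ⟨x, j⟩ ∈ ⟦above⟧} = {a, c, d, e, f, h, i, j, l, m, n}
⟦bell⟧ = {b, c, e, f, h, i, k, l, m, n}
… ∩ ⟦n touched⟧ = {b, c, e, f, h, i, k, l, m, n} ∩ {a, c, d, e, f, h, i, j, m} = {c, e, f, h, i, m}
… ∩ ⟦above j⟧ = {c, e, f, h, i, m} ∩ {a, c, d, e, f, h, i, j, l, m, n} = {c, e, f, h, i, m}
… ∩ ⟦striped⟧ = {c, e, f, h, i, m} ∩ {b, c, e, f, h, j, l, m, n} = {c, e, f, h, m}
… ∩ ⟦square⟧ = {c, e, f, h, m} ∩ {a, b, d, h, i, k, l, m, n} = {h, m}
So ⟦striped square bell n touched above j⟧ = {h, m}.

{h, m}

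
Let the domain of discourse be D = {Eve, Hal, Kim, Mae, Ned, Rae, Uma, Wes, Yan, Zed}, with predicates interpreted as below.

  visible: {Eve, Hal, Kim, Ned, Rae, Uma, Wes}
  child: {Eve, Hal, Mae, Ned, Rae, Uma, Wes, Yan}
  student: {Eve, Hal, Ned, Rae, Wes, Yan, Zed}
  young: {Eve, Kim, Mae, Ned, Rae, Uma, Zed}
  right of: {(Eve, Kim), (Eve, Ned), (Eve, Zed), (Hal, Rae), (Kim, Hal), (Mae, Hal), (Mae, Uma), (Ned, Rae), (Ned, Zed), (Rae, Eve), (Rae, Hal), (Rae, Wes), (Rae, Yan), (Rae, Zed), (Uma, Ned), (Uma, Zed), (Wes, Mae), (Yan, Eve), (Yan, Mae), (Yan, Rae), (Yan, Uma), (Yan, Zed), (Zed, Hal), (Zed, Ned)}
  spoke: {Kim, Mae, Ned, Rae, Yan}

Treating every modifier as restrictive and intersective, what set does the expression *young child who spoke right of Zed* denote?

⟦who spoke⟧ = ⟦spoke⟧ = {Kim, Mae, Ned, Rae, Yan}
⟦right of Zed⟧ = {x : ⟨x, Zed⟩ ∈ ⟦right of⟧} = {Eve, Ned, Rae, Uma, Yan}
⟦child⟧ = {Eve, Hal, Mae, Ned, Rae, Uma, Wes, Yan}
… ∩ ⟦who spoke⟧ = {Eve, Hal, Mae, Ned, Rae, Uma, Wes, Yan} ∩ {Kim, Mae, Ned, Rae, Yan} = {Mae, Ned, Rae, Yan}
… ∩ ⟦right of Zed⟧ = {Mae, Ned, Rae, Yan} ∩ {Eve, Ned, Rae, Uma, Yan} = {Ned, Rae, Yan}
… ∩ ⟦young⟧ = {Ned, Rae, Yan} ∩ {Eve, Kim, Mae, Ned, Rae, Uma, Zed} = {Ned, Rae}
So ⟦young child who spoke right of Zed⟧ = {Ned, Rae}.

{Ned, Rae}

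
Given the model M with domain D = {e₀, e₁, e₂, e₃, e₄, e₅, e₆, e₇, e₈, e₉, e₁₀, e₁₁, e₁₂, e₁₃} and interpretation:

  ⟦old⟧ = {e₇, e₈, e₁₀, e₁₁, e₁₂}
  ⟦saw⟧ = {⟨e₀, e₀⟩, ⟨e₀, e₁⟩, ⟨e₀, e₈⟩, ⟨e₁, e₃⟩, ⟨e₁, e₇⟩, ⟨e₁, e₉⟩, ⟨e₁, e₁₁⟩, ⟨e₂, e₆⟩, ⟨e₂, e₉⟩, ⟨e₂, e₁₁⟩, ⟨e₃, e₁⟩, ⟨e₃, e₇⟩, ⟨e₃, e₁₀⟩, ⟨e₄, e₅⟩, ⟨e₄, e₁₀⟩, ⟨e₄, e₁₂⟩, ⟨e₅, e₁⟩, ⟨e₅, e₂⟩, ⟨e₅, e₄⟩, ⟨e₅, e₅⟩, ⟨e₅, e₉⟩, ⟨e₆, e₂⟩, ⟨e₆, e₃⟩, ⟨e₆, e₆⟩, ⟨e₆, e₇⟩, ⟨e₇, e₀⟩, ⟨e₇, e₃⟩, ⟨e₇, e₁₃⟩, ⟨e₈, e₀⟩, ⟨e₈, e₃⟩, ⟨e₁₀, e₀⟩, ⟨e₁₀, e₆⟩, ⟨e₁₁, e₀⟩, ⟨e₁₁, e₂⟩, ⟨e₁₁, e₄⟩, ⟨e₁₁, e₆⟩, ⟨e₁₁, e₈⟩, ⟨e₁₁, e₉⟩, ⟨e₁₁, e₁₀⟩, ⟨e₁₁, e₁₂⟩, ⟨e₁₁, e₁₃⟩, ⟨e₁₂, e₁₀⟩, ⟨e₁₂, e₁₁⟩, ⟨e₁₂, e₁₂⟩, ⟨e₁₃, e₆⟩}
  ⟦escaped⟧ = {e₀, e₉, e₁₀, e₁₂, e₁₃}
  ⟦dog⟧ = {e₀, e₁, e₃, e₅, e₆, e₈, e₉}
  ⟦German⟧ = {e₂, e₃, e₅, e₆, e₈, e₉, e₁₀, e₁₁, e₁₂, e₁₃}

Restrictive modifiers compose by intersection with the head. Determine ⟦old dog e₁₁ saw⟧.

{e₈}

⟦e₁₁ saw⟧ = {x : ⟨e₁₁, x⟩ ∈ ⟦saw⟧} = {e₀, e₂, e₄, e₆, e₈, e₉, e₁₀, e₁₂, e₁₃}
⟦dog⟧ = {e₀, e₁, e₃, e₅, e₆, e₈, e₉}
… ∩ ⟦e₁₁ saw⟧ = {e₀, e₁, e₃, e₅, e₆, e₈, e₉} ∩ {e₀, e₂, e₄, e₆, e₈, e₉, e₁₀, e₁₂, e₁₃} = {e₀, e₆, e₈, e₉}
… ∩ ⟦old⟧ = {e₀, e₆, e₈, e₉} ∩ {e₇, e₈, e₁₀, e₁₁, e₁₂} = {e₈}
So ⟦old dog e₁₁ saw⟧ = {e₈}.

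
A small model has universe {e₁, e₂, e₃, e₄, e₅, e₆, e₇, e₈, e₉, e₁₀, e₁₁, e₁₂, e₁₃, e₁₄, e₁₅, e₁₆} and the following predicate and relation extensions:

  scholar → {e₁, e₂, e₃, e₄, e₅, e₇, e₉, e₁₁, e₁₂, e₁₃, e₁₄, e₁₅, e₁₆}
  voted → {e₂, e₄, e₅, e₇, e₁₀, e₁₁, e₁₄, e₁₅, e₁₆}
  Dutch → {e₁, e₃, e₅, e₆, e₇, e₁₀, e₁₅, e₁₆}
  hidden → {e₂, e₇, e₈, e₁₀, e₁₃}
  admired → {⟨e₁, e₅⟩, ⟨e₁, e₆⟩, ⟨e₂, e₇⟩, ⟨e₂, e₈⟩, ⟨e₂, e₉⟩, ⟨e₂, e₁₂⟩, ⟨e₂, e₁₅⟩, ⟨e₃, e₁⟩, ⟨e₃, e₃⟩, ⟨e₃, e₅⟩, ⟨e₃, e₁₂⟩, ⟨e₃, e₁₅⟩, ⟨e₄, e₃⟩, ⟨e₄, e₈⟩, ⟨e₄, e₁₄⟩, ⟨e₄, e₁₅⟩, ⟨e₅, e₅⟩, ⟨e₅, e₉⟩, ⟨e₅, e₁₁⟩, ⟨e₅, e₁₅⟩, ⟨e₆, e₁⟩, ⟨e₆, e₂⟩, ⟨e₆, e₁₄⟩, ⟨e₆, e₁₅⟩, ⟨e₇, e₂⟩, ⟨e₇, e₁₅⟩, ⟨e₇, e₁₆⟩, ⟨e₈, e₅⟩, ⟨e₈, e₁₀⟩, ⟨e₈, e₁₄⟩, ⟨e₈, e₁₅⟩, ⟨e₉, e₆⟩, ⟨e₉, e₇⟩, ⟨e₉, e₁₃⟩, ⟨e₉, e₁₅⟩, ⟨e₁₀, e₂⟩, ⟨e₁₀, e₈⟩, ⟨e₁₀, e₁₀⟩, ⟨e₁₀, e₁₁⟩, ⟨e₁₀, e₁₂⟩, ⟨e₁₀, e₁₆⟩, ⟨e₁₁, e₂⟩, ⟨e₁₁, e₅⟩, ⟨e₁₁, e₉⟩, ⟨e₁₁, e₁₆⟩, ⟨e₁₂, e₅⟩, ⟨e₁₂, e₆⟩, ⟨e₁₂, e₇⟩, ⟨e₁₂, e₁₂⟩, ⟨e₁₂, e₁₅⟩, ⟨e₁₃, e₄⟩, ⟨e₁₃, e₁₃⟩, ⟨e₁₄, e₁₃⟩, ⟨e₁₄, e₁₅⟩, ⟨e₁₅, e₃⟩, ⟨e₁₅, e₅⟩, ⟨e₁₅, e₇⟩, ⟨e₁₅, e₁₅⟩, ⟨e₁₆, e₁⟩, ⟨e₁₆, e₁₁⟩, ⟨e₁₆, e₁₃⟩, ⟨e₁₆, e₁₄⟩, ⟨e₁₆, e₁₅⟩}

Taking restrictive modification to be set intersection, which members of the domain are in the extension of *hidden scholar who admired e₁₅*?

⟦who admired e₁₅⟧ = {x : ⟨x, e₁₅⟩ ∈ ⟦admired⟧} = {e₂, e₃, e₄, e₅, e₆, e₇, e₈, e₉, e₁₂, e₁₄, e₁₅, e₁₆}
⟦scholar⟧ = {e₁, e₂, e₃, e₄, e₅, e₇, e₉, e₁₁, e₁₂, e₁₃, e₁₄, e₁₅, e₁₆}
… ∩ ⟦who admired e₁₅⟧ = {e₁, e₂, e₃, e₄, e₅, e₇, e₉, e₁₁, e₁₂, e₁₃, e₁₄, e₁₅, e₁₆} ∩ {e₂, e₃, e₄, e₅, e₆, e₇, e₈, e₉, e₁₂, e₁₄, e₁₅, e₁₆} = {e₂, e₃, e₄, e₅, e₇, e₉, e₁₂, e₁₄, e₁₅, e₁₆}
… ∩ ⟦hidden⟧ = {e₂, e₃, e₄, e₅, e₇, e₉, e₁₂, e₁₄, e₁₅, e₁₆} ∩ {e₂, e₇, e₈, e₁₀, e₁₃} = {e₂, e₇}
So ⟦hidden scholar who admired e₁₅⟧ = {e₂, e₇}.

{e₂, e₇}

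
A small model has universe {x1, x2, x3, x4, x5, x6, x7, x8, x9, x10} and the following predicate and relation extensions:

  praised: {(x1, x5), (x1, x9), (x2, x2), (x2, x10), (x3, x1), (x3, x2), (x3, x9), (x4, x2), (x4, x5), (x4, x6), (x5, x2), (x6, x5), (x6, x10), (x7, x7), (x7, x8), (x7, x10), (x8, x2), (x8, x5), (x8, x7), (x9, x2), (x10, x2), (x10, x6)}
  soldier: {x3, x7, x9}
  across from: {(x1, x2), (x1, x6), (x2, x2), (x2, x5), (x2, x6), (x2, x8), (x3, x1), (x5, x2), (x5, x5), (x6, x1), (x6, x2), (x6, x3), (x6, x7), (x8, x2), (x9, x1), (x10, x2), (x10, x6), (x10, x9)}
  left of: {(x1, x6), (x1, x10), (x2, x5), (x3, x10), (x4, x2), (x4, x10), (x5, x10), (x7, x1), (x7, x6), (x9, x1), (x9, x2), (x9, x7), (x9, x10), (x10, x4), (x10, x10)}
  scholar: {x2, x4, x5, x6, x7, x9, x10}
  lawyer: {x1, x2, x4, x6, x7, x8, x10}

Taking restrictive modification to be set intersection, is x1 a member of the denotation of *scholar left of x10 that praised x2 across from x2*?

no

⟦left of x10⟧ = {x : ⟨x, x10⟩ ∈ ⟦left of⟧} = {x1, x3, x4, x5, x9, x10}
⟦that praised x2⟧ = {x : ⟨x, x2⟩ ∈ ⟦praised⟧} = {x2, x3, x4, x5, x8, x9, x10}
⟦across from x2⟧ = {x : ⟨x, x2⟩ ∈ ⟦across from⟧} = {x1, x2, x5, x6, x8, x10}
⟦scholar⟧ = {x2, x4, x5, x6, x7, x9, x10}
… ∩ ⟦left of x10⟧ = {x2, x4, x5, x6, x7, x9, x10} ∩ {x1, x3, x4, x5, x9, x10} = {x4, x5, x9, x10}
… ∩ ⟦that praised x2⟧ = {x4, x5, x9, x10} ∩ {x2, x3, x4, x5, x8, x9, x10} = {x4, x5, x9, x10}
… ∩ ⟦across from x2⟧ = {x4, x5, x9, x10} ∩ {x1, x2, x5, x6, x8, x10} = {x5, x10}
⟦scholar left of x10 that praised x2 across from x2⟧ = {x5, x10}; x1 ∉ this set.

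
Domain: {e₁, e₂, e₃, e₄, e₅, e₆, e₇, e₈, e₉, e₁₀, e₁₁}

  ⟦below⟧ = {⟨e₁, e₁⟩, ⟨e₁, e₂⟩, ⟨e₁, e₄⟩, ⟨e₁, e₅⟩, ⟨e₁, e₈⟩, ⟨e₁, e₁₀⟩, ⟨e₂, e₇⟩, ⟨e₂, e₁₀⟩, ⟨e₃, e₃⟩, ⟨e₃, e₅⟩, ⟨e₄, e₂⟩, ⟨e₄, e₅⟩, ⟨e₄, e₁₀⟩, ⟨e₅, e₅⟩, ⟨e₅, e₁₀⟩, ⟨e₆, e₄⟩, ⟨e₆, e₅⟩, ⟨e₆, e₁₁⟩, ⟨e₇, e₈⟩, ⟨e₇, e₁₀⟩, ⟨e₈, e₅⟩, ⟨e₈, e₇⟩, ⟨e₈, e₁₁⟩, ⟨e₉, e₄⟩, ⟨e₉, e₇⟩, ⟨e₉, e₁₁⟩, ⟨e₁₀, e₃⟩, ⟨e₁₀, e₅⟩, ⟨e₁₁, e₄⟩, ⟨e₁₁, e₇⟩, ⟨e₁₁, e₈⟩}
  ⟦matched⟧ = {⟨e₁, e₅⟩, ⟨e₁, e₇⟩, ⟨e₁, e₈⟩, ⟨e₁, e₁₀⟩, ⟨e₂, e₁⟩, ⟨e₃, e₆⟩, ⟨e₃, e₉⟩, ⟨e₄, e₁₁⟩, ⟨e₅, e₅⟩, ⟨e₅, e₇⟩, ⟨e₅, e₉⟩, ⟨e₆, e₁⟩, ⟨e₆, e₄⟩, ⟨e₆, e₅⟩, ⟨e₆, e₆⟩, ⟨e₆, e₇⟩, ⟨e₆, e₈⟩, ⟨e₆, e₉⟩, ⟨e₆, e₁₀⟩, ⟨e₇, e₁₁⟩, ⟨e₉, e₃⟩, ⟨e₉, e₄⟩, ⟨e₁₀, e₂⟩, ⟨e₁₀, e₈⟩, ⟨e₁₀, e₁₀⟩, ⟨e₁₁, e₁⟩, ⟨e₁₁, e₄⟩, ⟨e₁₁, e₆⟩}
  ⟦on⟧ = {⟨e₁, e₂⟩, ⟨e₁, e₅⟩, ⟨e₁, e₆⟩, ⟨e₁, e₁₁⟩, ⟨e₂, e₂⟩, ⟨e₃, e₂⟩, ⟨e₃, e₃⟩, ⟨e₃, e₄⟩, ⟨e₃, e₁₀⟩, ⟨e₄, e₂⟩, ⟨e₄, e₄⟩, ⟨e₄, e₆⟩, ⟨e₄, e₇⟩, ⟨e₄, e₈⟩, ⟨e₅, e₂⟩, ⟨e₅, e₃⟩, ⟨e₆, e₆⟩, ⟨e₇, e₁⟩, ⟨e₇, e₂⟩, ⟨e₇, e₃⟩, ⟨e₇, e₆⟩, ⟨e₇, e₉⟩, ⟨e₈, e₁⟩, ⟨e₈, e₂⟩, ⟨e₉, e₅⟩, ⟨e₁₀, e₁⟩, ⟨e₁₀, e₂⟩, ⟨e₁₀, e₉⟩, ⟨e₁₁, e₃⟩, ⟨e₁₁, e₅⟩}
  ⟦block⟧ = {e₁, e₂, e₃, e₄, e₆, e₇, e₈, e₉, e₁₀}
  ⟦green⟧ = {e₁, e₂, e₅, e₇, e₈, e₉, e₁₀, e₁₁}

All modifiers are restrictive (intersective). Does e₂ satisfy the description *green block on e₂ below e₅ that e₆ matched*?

no

⟦on e₂⟧ = {x : ⟨x, e₂⟩ ∈ ⟦on⟧} = {e₁, e₂, e₃, e₄, e₅, e₇, e₈, e₁₀}
⟦below e₅⟧ = {x : ⟨x, e₅⟩ ∈ ⟦below⟧} = {e₁, e₃, e₄, e₅, e₆, e₈, e₁₀}
⟦that e₆ matched⟧ = {x : ⟨e₆, x⟩ ∈ ⟦matched⟧} = {e₁, e₄, e₅, e₆, e₇, e₈, e₉, e₁₀}
⟦block⟧ = {e₁, e₂, e₃, e₄, e₆, e₇, e₈, e₉, e₁₀}
… ∩ ⟦on e₂⟧ = {e₁, e₂, e₃, e₄, e₆, e₇, e₈, e₉, e₁₀} ∩ {e₁, e₂, e₃, e₄, e₅, e₇, e₈, e₁₀} = {e₁, e₂, e₃, e₄, e₇, e₈, e₁₀}
… ∩ ⟦below e₅⟧ = {e₁, e₂, e₃, e₄, e₇, e₈, e₁₀} ∩ {e₁, e₃, e₄, e₅, e₆, e₈, e₁₀} = {e₁, e₃, e₄, e₈, e₁₀}
… ∩ ⟦that e₆ matched⟧ = {e₁, e₃, e₄, e₈, e₁₀} ∩ {e₁, e₄, e₅, e₆, e₇, e₈, e₉, e₁₀} = {e₁, e₄, e₈, e₁₀}
… ∩ ⟦green⟧ = {e₁, e₄, e₈, e₁₀} ∩ {e₁, e₂, e₅, e₇, e₈, e₉, e₁₀, e₁₁} = {e₁, e₈, e₁₀}
⟦green block on e₂ below e₅ that e₆ matched⟧ = {e₁, e₈, e₁₀}; e₂ ∉ this set.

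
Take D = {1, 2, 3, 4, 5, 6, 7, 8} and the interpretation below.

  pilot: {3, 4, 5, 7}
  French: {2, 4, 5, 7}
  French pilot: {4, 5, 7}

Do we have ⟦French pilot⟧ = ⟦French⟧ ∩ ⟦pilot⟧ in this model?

⟦French⟧ ∩ ⟦pilot⟧ = {2, 4, 5, 7} ∩ {3, 4, 5, 7} = {4, 5, 7}
Observed ⟦French pilot⟧ = {4, 5, 7}.
These coincide, so the modifier is intersective here.

yes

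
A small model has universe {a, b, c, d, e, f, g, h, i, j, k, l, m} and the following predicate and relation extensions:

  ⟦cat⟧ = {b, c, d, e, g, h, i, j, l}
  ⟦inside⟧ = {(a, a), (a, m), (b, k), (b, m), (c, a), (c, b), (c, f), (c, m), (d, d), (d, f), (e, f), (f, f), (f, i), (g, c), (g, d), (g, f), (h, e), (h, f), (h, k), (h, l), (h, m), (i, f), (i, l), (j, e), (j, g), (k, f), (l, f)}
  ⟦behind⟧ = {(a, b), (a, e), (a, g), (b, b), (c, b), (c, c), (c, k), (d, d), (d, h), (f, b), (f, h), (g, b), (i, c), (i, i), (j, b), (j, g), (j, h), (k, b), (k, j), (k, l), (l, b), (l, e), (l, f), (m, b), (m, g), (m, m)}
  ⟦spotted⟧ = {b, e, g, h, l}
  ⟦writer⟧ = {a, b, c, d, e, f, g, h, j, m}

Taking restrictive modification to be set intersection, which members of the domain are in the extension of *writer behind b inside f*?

⟦behind b⟧ = {x : ⟨x, b⟩ ∈ ⟦behind⟧} = {a, b, c, f, g, j, k, l, m}
⟦inside f⟧ = {x : ⟨x, f⟩ ∈ ⟦inside⟧} = {c, d, e, f, g, h, i, k, l}
⟦writer⟧ = {a, b, c, d, e, f, g, h, j, m}
… ∩ ⟦behind b⟧ = {a, b, c, d, e, f, g, h, j, m} ∩ {a, b, c, f, g, j, k, l, m} = {a, b, c, f, g, j, m}
… ∩ ⟦inside f⟧ = {a, b, c, f, g, j, m} ∩ {c, d, e, f, g, h, i, k, l} = {c, f, g}
So ⟦writer behind b inside f⟧ = {c, f, g}.

{c, f, g}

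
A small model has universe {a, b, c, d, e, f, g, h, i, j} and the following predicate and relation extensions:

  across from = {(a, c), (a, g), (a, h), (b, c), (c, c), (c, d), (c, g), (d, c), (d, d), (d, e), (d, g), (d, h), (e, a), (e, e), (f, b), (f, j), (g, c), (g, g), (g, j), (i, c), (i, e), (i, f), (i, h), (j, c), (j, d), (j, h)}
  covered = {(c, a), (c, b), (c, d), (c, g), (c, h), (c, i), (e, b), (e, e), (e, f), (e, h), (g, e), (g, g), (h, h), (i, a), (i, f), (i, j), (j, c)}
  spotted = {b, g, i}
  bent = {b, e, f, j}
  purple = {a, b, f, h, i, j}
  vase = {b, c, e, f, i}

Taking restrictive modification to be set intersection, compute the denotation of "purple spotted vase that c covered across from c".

⟦that c covered⟧ = {x : ⟨c, x⟩ ∈ ⟦covered⟧} = {a, b, d, g, h, i}
⟦across from c⟧ = {x : ⟨x, c⟩ ∈ ⟦across from⟧} = {a, b, c, d, g, i, j}
⟦vase⟧ = {b, c, e, f, i}
… ∩ ⟦that c covered⟧ = {b, c, e, f, i} ∩ {a, b, d, g, h, i} = {b, i}
… ∩ ⟦across from c⟧ = {b, i} ∩ {a, b, c, d, g, i, j} = {b, i}
… ∩ ⟦purple⟧ = {b, i} ∩ {a, b, f, h, i, j} = {b, i}
… ∩ ⟦spotted⟧ = {b, i} ∩ {b, g, i} = {b, i}
So ⟦purple spotted vase that c covered across from c⟧ = {b, i}.

{b, i}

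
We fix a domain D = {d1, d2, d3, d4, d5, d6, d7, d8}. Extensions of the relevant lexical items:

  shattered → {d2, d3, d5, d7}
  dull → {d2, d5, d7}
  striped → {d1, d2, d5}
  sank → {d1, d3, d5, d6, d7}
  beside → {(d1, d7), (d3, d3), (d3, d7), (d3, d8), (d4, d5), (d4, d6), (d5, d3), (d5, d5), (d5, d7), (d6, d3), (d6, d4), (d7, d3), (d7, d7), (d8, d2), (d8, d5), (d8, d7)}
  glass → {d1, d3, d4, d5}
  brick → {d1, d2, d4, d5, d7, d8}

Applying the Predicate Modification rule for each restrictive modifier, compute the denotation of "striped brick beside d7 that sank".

{d1, d5}

⟦beside d7⟧ = {x : ⟨x, d7⟩ ∈ ⟦beside⟧} = {d1, d3, d5, d7, d8}
⟦that sank⟧ = ⟦sank⟧ = {d1, d3, d5, d6, d7}
⟦brick⟧ = {d1, d2, d4, d5, d7, d8}
… ∩ ⟦beside d7⟧ = {d1, d2, d4, d5, d7, d8} ∩ {d1, d3, d5, d7, d8} = {d1, d5, d7, d8}
… ∩ ⟦that sank⟧ = {d1, d5, d7, d8} ∩ {d1, d3, d5, d6, d7} = {d1, d5, d7}
… ∩ ⟦striped⟧ = {d1, d5, d7} ∩ {d1, d2, d5} = {d1, d5}
So ⟦striped brick beside d7 that sank⟧ = {d1, d5}.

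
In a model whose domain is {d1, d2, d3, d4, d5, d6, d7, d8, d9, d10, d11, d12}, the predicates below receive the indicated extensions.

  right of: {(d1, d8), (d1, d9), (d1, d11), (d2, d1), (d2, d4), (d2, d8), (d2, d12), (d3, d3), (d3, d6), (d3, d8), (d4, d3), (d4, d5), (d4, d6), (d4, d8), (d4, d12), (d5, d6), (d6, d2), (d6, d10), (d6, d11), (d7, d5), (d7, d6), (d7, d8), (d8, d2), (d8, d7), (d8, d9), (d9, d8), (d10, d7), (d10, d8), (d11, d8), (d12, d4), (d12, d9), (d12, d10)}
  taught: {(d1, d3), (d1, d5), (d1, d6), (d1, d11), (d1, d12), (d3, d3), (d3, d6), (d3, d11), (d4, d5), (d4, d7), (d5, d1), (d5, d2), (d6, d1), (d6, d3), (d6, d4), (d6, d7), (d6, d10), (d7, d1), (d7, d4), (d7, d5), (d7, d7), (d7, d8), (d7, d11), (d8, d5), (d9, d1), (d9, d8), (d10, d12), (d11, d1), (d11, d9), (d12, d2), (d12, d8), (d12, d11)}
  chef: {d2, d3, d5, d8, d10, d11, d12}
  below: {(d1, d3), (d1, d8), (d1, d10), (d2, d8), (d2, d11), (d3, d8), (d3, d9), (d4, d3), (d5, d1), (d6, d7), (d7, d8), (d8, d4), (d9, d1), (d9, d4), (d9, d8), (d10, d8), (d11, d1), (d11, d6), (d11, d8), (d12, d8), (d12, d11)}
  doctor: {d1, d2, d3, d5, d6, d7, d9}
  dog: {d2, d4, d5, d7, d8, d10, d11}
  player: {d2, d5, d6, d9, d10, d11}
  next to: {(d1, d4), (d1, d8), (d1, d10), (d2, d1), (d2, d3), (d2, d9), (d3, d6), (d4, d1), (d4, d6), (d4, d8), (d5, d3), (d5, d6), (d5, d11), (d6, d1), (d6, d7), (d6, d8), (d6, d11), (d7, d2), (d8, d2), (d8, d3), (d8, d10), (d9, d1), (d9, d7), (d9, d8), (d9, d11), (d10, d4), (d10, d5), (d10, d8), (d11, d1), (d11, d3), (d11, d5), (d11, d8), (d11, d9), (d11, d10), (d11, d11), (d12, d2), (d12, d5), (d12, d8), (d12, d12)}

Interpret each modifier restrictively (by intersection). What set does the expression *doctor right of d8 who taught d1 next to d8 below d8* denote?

⟦right of d8⟧ = {x : ⟨x, d8⟩ ∈ ⟦right of⟧} = {d1, d2, d3, d4, d7, d9, d10, d11}
⟦who taught d1⟧ = {x : ⟨x, d1⟩ ∈ ⟦taught⟧} = {d5, d6, d7, d9, d11}
⟦next to d8⟧ = {x : ⟨x, d8⟩ ∈ ⟦next to⟧} = {d1, d4, d6, d9, d10, d11, d12}
⟦below d8⟧ = {x : ⟨x, d8⟩ ∈ ⟦below⟧} = {d1, d2, d3, d7, d9, d10, d11, d12}
⟦doctor⟧ = {d1, d2, d3, d5, d6, d7, d9}
… ∩ ⟦right of d8⟧ = {d1, d2, d3, d5, d6, d7, d9} ∩ {d1, d2, d3, d4, d7, d9, d10, d11} = {d1, d2, d3, d7, d9}
… ∩ ⟦who taught d1⟧ = {d1, d2, d3, d7, d9} ∩ {d5, d6, d7, d9, d11} = {d7, d9}
… ∩ ⟦next to d8⟧ = {d7, d9} ∩ {d1, d4, d6, d9, d10, d11, d12} = {d9}
… ∩ ⟦below d8⟧ = {d9} ∩ {d1, d2, d3, d7, d9, d10, d11, d12} = {d9}
So ⟦doctor right of d8 who taught d1 next to d8 below d8⟧ = {d9}.

{d9}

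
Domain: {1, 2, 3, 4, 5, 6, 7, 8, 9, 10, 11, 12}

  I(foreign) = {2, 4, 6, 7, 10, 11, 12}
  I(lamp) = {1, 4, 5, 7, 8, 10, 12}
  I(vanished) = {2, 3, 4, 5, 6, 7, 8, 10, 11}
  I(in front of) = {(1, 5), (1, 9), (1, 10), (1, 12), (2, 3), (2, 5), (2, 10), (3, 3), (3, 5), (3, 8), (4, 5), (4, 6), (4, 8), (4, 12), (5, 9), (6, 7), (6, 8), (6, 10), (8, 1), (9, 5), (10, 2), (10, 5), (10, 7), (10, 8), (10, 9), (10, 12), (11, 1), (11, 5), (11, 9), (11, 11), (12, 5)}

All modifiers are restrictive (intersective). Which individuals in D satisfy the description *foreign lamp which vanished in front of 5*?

⟦which vanished⟧ = ⟦vanished⟧ = {2, 3, 4, 5, 6, 7, 8, 10, 11}
⟦in front of 5⟧ = {x : ⟨x, 5⟩ ∈ ⟦in front of⟧} = {1, 2, 3, 4, 9, 10, 11, 12}
⟦lamp⟧ = {1, 4, 5, 7, 8, 10, 12}
… ∩ ⟦which vanished⟧ = {1, 4, 5, 7, 8, 10, 12} ∩ {2, 3, 4, 5, 6, 7, 8, 10, 11} = {4, 5, 7, 8, 10}
… ∩ ⟦in front of 5⟧ = {4, 5, 7, 8, 10} ∩ {1, 2, 3, 4, 9, 10, 11, 12} = {4, 10}
… ∩ ⟦foreign⟧ = {4, 10} ∩ {2, 4, 6, 7, 10, 11, 12} = {4, 10}
So ⟦foreign lamp which vanished in front of 5⟧ = {4, 10}.

{4, 10}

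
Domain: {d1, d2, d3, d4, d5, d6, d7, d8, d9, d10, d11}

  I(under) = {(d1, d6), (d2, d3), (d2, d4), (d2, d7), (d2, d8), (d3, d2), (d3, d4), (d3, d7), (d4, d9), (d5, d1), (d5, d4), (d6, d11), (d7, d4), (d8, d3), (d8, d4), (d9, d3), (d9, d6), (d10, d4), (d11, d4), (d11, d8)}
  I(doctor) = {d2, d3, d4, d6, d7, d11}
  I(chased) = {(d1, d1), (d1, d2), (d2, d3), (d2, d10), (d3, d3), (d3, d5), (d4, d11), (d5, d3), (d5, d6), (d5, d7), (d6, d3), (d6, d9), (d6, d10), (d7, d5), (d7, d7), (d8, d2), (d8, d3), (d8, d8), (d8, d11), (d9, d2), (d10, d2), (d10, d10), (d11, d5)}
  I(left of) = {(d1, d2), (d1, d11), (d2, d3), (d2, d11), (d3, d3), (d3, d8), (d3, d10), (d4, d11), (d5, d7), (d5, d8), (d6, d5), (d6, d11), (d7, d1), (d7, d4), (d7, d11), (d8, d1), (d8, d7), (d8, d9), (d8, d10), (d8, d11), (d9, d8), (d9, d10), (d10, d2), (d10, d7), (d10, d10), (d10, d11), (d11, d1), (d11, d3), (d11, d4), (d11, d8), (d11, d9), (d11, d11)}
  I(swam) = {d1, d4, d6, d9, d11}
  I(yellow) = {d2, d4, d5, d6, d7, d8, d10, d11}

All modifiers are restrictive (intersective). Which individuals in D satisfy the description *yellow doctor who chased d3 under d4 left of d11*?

{d2}

⟦who chased d3⟧ = {x : ⟨x, d3⟩ ∈ ⟦chased⟧} = {d2, d3, d5, d6, d8}
⟦under d4⟧ = {x : ⟨x, d4⟩ ∈ ⟦under⟧} = {d2, d3, d5, d7, d8, d10, d11}
⟦left of d11⟧ = {x : ⟨x, d11⟩ ∈ ⟦left of⟧} = {d1, d2, d4, d6, d7, d8, d10, d11}
⟦doctor⟧ = {d2, d3, d4, d6, d7, d11}
… ∩ ⟦who chased d3⟧ = {d2, d3, d4, d6, d7, d11} ∩ {d2, d3, d5, d6, d8} = {d2, d3, d6}
… ∩ ⟦under d4⟧ = {d2, d3, d6} ∩ {d2, d3, d5, d7, d8, d10, d11} = {d2, d3}
… ∩ ⟦left of d11⟧ = {d2, d3} ∩ {d1, d2, d4, d6, d7, d8, d10, d11} = {d2}
… ∩ ⟦yellow⟧ = {d2} ∩ {d2, d4, d5, d6, d7, d8, d10, d11} = {d2}
So ⟦yellow doctor who chased d3 under d4 left of d11⟧ = {d2}.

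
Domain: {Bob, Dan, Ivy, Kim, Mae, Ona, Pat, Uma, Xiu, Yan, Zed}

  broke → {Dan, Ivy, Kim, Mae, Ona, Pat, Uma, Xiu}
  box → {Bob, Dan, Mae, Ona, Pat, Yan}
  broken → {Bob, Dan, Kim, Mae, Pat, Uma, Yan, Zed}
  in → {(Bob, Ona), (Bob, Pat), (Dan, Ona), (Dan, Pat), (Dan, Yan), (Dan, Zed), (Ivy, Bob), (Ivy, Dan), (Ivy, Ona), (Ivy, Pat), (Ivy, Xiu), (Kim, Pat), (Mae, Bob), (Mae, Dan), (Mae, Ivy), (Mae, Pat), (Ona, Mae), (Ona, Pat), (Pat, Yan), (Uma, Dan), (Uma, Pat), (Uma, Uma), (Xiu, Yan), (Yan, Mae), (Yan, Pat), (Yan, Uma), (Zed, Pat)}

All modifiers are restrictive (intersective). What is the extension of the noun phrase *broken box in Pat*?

{Bob, Dan, Mae, Yan}

⟦in Pat⟧ = {x : ⟨x, Pat⟩ ∈ ⟦in⟧} = {Bob, Dan, Ivy, Kim, Mae, Ona, Uma, Yan, Zed}
⟦box⟧ = {Bob, Dan, Mae, Ona, Pat, Yan}
… ∩ ⟦in Pat⟧ = {Bob, Dan, Mae, Ona, Pat, Yan} ∩ {Bob, Dan, Ivy, Kim, Mae, Ona, Uma, Yan, Zed} = {Bob, Dan, Mae, Ona, Yan}
… ∩ ⟦broken⟧ = {Bob, Dan, Mae, Ona, Yan} ∩ {Bob, Dan, Kim, Mae, Pat, Uma, Yan, Zed} = {Bob, Dan, Mae, Yan}
So ⟦broken box in Pat⟧ = {Bob, Dan, Mae, Yan}.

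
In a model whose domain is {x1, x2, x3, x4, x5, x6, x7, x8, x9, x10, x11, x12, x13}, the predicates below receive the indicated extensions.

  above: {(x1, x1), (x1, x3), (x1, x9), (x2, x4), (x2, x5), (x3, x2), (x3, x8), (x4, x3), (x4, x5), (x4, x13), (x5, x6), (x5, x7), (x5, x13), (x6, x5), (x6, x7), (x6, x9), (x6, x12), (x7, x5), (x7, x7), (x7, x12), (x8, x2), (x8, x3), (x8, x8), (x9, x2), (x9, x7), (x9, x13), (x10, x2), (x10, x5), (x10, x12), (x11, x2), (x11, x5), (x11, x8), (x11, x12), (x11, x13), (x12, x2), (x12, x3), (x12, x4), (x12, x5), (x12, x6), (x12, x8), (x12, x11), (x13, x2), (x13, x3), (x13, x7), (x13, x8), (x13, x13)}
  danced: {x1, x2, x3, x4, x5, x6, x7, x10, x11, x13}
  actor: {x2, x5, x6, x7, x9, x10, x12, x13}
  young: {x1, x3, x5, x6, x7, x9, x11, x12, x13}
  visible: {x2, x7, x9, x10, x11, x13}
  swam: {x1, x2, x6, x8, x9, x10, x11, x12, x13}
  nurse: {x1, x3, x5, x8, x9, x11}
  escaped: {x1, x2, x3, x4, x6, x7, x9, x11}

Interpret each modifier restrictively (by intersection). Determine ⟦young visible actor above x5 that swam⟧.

⟦above x5⟧ = {x : ⟨x, x5⟩ ∈ ⟦above⟧} = {x2, x4, x6, x7, x10, x11, x12}
⟦that swam⟧ = ⟦swam⟧ = {x1, x2, x6, x8, x9, x10, x11, x12, x13}
⟦actor⟧ = {x2, x5, x6, x7, x9, x10, x12, x13}
… ∩ ⟦above x5⟧ = {x2, x5, x6, x7, x9, x10, x12, x13} ∩ {x2, x4, x6, x7, x10, x11, x12} = {x2, x6, x7, x10, x12}
… ∩ ⟦that swam⟧ = {x2, x6, x7, x10, x12} ∩ {x1, x2, x6, x8, x9, x10, x11, x12, x13} = {x2, x6, x10, x12}
… ∩ ⟦young⟧ = {x2, x6, x10, x12} ∩ {x1, x3, x5, x6, x7, x9, x11, x12, x13} = {x6, x12}
… ∩ ⟦visible⟧ = {x6, x12} ∩ {x2, x7, x9, x10, x11, x13} = ∅
So ⟦young visible actor above x5 that swam⟧ = { }.

{ }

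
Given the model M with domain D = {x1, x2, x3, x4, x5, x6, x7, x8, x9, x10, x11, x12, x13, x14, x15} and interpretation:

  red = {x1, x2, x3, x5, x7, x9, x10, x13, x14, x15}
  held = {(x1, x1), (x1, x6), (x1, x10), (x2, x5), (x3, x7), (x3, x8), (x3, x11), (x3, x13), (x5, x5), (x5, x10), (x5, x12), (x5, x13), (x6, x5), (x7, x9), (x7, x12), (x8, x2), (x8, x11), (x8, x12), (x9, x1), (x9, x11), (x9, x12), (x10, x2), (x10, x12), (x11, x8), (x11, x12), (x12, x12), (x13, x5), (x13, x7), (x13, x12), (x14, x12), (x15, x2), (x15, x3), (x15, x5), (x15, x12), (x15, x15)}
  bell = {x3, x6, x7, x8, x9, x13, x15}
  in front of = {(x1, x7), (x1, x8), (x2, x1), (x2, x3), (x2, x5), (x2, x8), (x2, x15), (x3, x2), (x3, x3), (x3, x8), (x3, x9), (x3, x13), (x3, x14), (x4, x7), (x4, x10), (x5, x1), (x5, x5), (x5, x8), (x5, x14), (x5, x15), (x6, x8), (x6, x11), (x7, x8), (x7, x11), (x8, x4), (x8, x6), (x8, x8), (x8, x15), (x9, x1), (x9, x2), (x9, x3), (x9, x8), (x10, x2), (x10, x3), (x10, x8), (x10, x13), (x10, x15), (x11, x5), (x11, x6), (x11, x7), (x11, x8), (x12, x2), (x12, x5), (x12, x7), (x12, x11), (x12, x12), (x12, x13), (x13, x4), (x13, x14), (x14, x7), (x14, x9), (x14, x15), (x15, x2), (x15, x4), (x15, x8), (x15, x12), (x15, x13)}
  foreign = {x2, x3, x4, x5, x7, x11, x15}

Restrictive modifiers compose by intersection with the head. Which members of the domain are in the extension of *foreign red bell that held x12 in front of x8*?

{x7, x15}

⟦that held x12⟧ = {x : ⟨x, x12⟩ ∈ ⟦held⟧} = {x5, x7, x8, x9, x10, x11, x12, x13, x14, x15}
⟦in front of x8⟧ = {x : ⟨x, x8⟩ ∈ ⟦in front of⟧} = {x1, x2, x3, x5, x6, x7, x8, x9, x10, x11, x15}
⟦bell⟧ = {x3, x6, x7, x8, x9, x13, x15}
… ∩ ⟦that held x12⟧ = {x3, x6, x7, x8, x9, x13, x15} ∩ {x5, x7, x8, x9, x10, x11, x12, x13, x14, x15} = {x7, x8, x9, x13, x15}
… ∩ ⟦in front of x8⟧ = {x7, x8, x9, x13, x15} ∩ {x1, x2, x3, x5, x6, x7, x8, x9, x10, x11, x15} = {x7, x8, x9, x15}
… ∩ ⟦foreign⟧ = {x7, x8, x9, x15} ∩ {x2, x3, x4, x5, x7, x11, x15} = {x7, x15}
… ∩ ⟦red⟧ = {x7, x15} ∩ {x1, x2, x3, x5, x7, x9, x10, x13, x14, x15} = {x7, x15}
So ⟦foreign red bell that held x12 in front of x8⟧ = {x7, x15}.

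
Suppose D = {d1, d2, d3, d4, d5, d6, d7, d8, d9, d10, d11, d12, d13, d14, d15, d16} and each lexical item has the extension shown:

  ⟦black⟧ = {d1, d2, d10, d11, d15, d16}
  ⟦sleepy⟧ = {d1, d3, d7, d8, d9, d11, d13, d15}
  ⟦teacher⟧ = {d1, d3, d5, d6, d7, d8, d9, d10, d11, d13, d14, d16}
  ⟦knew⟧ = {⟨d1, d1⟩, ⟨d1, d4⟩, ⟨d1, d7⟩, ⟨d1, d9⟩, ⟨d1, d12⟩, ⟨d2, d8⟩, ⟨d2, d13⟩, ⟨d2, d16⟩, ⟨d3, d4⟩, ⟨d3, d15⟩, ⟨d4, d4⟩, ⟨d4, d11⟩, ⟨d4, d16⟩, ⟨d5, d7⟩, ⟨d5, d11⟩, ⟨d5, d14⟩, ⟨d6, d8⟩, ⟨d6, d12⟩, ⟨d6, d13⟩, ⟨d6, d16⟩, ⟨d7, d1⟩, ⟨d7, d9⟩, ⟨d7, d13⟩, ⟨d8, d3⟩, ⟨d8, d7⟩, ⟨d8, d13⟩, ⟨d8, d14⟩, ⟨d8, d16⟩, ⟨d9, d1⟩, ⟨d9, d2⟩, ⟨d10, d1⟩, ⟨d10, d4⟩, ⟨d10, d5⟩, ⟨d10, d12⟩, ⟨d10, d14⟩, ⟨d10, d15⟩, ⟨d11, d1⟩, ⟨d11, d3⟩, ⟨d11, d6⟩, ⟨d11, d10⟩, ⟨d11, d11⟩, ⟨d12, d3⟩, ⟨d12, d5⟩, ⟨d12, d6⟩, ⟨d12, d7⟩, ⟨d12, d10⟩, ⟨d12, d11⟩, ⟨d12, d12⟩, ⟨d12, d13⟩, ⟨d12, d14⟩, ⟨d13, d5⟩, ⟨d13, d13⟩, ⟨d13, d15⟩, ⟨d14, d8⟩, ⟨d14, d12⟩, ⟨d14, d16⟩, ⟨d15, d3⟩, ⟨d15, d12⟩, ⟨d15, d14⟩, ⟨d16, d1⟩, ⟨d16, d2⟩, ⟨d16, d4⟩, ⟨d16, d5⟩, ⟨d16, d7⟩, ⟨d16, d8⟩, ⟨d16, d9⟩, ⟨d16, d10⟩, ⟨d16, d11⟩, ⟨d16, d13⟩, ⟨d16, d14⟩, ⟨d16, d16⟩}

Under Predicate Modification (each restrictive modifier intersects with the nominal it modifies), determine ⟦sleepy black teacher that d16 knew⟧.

{d1, d11}

⟦that d16 knew⟧ = {x : ⟨d16, x⟩ ∈ ⟦knew⟧} = {d1, d2, d4, d5, d7, d8, d9, d10, d11, d13, d14, d16}
⟦teacher⟧ = {d1, d3, d5, d6, d7, d8, d9, d10, d11, d13, d14, d16}
… ∩ ⟦that d16 knew⟧ = {d1, d3, d5, d6, d7, d8, d9, d10, d11, d13, d14, d16} ∩ {d1, d2, d4, d5, d7, d8, d9, d10, d11, d13, d14, d16} = {d1, d5, d7, d8, d9, d10, d11, d13, d14, d16}
… ∩ ⟦sleepy⟧ = {d1, d5, d7, d8, d9, d10, d11, d13, d14, d16} ∩ {d1, d3, d7, d8, d9, d11, d13, d15} = {d1, d7, d8, d9, d11, d13}
… ∩ ⟦black⟧ = {d1, d7, d8, d9, d11, d13} ∩ {d1, d2, d10, d11, d15, d16} = {d1, d11}
So ⟦sleepy black teacher that d16 knew⟧ = {d1, d11}.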